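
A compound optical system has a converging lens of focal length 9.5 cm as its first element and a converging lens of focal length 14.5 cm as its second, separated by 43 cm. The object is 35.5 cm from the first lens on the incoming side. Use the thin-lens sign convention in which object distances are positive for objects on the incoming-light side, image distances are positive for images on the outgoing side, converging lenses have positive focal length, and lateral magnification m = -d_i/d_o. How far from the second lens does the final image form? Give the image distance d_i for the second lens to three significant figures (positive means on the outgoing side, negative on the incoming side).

28.0 cm

Lens 1: 1/d_i1 = 1/f_1 - 1/d_o1 = 1/9.5 - 1/35.5 = 0.07709 cm^-1, so d_i1 = 12.971 cm.
That image sits 30.029 cm in front of the second lens, so d_o2 = 30.029 cm.
Lens 2: 1/d_i2 = 1/f_2 - 1/d_o2 = 1/14.5 - 1/(30.029) = 0.03566 cm^-1, so d_i2 = 28.039 cm.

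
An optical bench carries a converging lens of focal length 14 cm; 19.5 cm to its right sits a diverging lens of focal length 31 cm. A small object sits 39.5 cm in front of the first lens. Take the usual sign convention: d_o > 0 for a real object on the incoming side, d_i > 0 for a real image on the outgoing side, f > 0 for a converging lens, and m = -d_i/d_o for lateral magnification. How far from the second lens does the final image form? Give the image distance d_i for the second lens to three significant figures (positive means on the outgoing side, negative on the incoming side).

Lens 1: 1/d_i1 = 1/f_1 - 1/d_o1 = 1/14 - 1/39.5 = 0.04611 cm^-1, so d_i1 = 21.686 cm.
Since 21.686 cm > 19.5 cm, the first image lies past the second lens and serves as a virtual object: d_o2 = L - d_i1 = -2.186 cm.
Lens 2: 1/d_i2 = 1/f_2 - 1/d_o2 = 1/(-31) - 1/(-2.186) = 0.42514 cm^-1, so d_i2 = 2.352 cm.

2.35 cm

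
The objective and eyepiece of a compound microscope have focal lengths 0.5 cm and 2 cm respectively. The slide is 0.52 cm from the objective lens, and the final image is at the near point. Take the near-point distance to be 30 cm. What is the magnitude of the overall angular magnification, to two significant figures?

Objective: 1/d_i = 1/f_obj - 1/d_o = 1/0.5 - 1/0.52 = 0.07692 cm^-1, so d_i = 13.000 cm.
m_obj = -d_i/d_o = -13.000/0.52 = -25.000.
Eyepiece angular magnification (image at near point): M_eye = 1 + D/f_e = 1 + 30/2 = 16.000.
Overall M = m_obj x M_eye = (-25.000)(16.000) = -400.00.
|M| = 400.00.

400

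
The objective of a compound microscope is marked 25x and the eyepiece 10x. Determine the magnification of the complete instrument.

The overall magnification of a compound microscope is the product of the objective and eyepiece magnifications:
M = M_obj x M_eye = 25 x 10 = 250.

250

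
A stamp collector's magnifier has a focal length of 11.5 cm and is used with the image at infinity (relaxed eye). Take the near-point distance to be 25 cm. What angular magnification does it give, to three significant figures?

2.17

M = D/f = 25/11.5 = 2.174.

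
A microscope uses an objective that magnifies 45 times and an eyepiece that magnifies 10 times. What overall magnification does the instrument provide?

The overall magnification of a compound microscope is the product of the objective and eyepiece magnifications:
M = M_obj x M_eye = 45 x 10 = 450.

450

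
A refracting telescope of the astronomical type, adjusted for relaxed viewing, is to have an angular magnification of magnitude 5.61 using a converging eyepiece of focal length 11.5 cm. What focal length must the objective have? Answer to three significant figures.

|M| = f_obj/|f_eye|, so f_obj = |M| x |f_eye| = 5.61 x 11.5 = 64.515 cm.

64.5 cm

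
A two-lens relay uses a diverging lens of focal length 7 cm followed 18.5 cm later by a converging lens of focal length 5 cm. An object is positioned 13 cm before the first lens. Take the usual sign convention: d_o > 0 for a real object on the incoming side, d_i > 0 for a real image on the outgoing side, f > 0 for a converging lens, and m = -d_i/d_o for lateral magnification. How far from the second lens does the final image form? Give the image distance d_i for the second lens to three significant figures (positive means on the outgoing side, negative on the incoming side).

First lens: d_i1 = 1/(1/(-7) - 1/13) = -4.550 cm.
The intermediate image is virtual, 4.550 cm to the left of lens 1, so d_o2 = L - d_i1 = 18.5 - (-4.550) = 23.050 cm.
Second lens: d_i2 = 1/(1/5 - 1/(23.050)) = 6.385 cm.

6.39 cm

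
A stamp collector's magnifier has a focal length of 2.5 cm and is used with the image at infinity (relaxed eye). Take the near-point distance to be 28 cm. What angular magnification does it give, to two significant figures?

M = D/f = 28/2.5 = 11.200.

11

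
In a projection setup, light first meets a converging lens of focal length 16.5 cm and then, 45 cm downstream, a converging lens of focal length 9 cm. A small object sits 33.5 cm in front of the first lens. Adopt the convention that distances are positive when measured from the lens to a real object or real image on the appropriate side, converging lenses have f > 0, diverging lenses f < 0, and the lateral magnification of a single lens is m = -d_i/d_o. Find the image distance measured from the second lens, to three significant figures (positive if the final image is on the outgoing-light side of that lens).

Lens 1: 1/d_i1 = 1/f_1 - 1/d_o1 = 1/16.5 - 1/33.5 = 0.03076 cm^-1, so d_i1 = 32.515 cm.
Object distance for lens 2: d_o2 = 45 - 32.515 = 12.485 cm.
Lens 2: 1/d_i2 = 1/f_2 - 1/d_o2 = 1/9 - 1/(12.485) = 0.03102 cm^-1, so d_i2 = 32.241 cm.

32.2 cm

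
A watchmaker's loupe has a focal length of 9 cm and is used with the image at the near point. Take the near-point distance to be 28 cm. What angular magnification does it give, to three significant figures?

4.11

M = 1 + D/f = 1 + 28/9 = 4.111.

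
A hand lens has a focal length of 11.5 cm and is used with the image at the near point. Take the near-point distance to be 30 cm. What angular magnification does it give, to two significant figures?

M = 1 + D/f = 1 + 30/11.5 = 3.609.

3.6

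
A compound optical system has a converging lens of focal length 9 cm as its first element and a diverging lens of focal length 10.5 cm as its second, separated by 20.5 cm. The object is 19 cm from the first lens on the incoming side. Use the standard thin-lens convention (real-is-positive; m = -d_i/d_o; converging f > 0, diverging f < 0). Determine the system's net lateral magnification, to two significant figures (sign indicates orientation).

First lens: d_i1 = 1/(1/9 - 1/19) = 17.100 cm.
m_1 = -(17.100)/19 = -0.9000.
Object distance for lens 2: d_o2 = 20.5 - 17.100 = 3.400 cm.
Second lens: d_i2 = 1/(1/(-10.5) - 1/(3.400)) = -2.568 cm.
m_2 = -(-2.568)/(3.400) = 0.7554.
The system's lateral magnification is m_1 m_2 = (-0.9000)(0.7554) = -0.6799.

-0.68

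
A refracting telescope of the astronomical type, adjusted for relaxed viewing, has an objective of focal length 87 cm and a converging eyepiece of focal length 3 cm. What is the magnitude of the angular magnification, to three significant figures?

29.0

|M| = f_obj/|f_eye| = 87/3 = 29.000.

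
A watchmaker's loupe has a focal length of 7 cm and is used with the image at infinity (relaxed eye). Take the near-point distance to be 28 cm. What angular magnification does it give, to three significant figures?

4.00

M = D/f = 28/7 = 4.000.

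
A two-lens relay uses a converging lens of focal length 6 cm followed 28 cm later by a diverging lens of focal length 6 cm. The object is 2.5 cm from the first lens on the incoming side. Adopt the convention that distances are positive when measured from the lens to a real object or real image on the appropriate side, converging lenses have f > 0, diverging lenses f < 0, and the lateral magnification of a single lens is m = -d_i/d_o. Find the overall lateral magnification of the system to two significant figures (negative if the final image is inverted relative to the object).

0.27

First lens: d_i1 = 1/(1/6 - 1/2.5) = -4.286 cm.
m_1 = -(-4.286)/2.5 = 1.7143.
With d_i1 < 0 the first image is virtual and lies on the object side; the object distance for lens 2 is d_o2 = 28 - (-4.286) = 32.286 cm.
Second lens: d_i2 = 1/(1/(-6) - 1/(32.286)) = -5.060 cm.
m_2 = -(-5.060)/(32.286) = 0.1567.
Overall magnification: m = m_1 m_2 = 0.2687.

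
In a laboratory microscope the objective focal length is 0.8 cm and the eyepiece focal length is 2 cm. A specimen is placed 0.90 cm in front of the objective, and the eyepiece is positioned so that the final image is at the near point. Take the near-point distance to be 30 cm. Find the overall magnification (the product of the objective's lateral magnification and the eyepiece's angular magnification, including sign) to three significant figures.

-128

Objective: 1/d_i = 1/f_obj - 1/d_o = 1/0.8 - 1/0.90 = 0.13889 cm^-1, so d_i = 7.200 cm.
m_obj = -d_i/d_o = -7.200/0.90 = -8.000.
Eyepiece angular magnification (image at near point): M_eye = 1 + D/f_e = 1 + 30/2 = 16.000.
Overall M = m_obj x M_eye = (-8.000)(16.000) = -128.00.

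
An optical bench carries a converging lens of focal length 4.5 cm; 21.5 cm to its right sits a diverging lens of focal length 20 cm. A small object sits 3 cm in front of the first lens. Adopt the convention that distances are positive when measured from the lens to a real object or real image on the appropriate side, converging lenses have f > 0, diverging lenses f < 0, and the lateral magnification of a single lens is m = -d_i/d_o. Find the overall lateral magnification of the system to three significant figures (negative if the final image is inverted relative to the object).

Applying the thin-lens equation to the first lens, 1/4.5 = 1/3 + 1/d_i1, which gives d_i1 = -9.000 cm.
Its lateral magnification is m_1 = -d_i1/d_o1 = -(-9.000)/3 = 3.0000.
With d_i1 < 0 the first image is virtual and lies on the object side; the object distance for lens 2 is d_o2 = 21.5 - (-9.000) = 30.500 cm.
Applying the thin-lens equation again with f_2 = -20 cm and d_o2 = 30.500 cm gives d_i2 = -12.079 cm.
m_2 = -(-12.079)/(30.500) = 0.3960.
Overall magnification: m = m_1 m_2 = 1.1881.

1.19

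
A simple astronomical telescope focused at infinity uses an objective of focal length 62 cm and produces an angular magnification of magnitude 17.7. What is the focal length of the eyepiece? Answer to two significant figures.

3.5 cm

|M| = f_obj/f_eye, so f_eye = f_obj/|M| = 62/17.7 = 3.503 cm.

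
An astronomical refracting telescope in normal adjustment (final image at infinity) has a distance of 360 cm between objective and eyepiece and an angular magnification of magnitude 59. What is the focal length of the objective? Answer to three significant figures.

354 cm

In normal adjustment the tube length equals f_obj + f_eye and |M| = f_obj/f_eye.
So f_obj = 59 f_eye and 59 f_eye + f_eye = 360 cm, giving f_eye = 360/60 = 6.000 cm and f_obj = 354.000 cm.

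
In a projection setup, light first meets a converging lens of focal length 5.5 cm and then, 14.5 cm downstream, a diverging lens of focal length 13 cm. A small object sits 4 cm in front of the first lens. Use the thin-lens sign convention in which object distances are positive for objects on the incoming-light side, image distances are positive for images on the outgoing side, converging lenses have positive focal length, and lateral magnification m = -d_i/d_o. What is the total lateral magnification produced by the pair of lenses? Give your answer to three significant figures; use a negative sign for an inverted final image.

First lens: d_i1 = 1/(1/5.5 - 1/4) = -14.667 cm.
m_1 = -(-14.667)/4 = 3.6667.
The intermediate image is virtual, 14.667 cm to the left of lens 1, so d_o2 = L - d_i1 = 14.5 - (-14.667) = 29.167 cm.
Second lens: d_i2 = 1/(1/(-13) - 1/(29.167)) = -8.992 cm.
m_2 = -(-8.992)/(29.167) = 0.3083.
Overall magnification: m = m_1 m_2 = 1.1304.

1.13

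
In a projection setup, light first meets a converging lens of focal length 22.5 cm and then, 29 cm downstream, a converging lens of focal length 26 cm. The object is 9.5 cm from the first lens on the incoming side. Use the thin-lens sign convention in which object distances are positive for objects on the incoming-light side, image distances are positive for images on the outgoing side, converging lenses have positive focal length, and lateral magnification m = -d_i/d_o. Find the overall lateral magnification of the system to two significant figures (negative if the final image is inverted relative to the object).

-2.3

Lens 1: 1/d_i1 = 1/f_1 - 1/d_o1 = 1/22.5 - 1/9.5 = -0.06082 cm^-1, so d_i1 = -16.442 cm.
m_1 = -(-16.442)/9.5 = 1.7308.
The intermediate image is virtual, 16.442 cm to the left of lens 1, so d_o2 = L - d_i1 = 29 - (-16.442) = 45.442 cm.
Lens 2: 1/d_i2 = 1/f_2 - 1/d_o2 = 1/26 - 1/(45.442) = 0.01646 cm^-1, so d_i2 = 60.770 cm.
m_2 = -(60.770)/(45.442) = -1.3373.
The system's lateral magnification is m_1 m_2 = (1.7308)(-1.3373) = -2.3145.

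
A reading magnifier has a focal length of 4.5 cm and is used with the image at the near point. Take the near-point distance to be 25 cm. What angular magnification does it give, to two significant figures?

6.6

M = 1 + D/f = 1 + 25/4.5 = 6.556.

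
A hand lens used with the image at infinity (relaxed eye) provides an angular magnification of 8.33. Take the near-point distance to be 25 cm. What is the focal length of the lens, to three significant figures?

3.00 cm

For the image at infinity, M = D/f.
f = D/M = 25/8.33 = 3.001 cm.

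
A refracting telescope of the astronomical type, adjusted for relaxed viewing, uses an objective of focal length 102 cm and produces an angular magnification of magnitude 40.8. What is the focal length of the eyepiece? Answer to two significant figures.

|M| = f_obj/f_eye, so f_eye = f_obj/|M| = 102/40.8 = 2.500 cm.

2.5 cm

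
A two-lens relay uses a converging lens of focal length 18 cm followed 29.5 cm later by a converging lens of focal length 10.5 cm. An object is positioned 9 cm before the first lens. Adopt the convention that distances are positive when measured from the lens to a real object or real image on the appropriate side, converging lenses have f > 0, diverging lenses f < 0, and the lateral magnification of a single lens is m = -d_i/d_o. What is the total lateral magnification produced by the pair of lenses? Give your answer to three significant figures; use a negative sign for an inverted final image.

-0.568

Lens 1: 1/d_i1 = 1/f_1 - 1/d_o1 = 1/18 - 1/9 = -0.05556 cm^-1, so d_i1 = -18.000 cm.
m_1 = -(-18.000)/9 = 2.0000.
With d_i1 < 0 the first image is virtual and lies on the object side; the object distance for lens 2 is d_o2 = 29.5 - (-18.000) = 47.500 cm.
Lens 2: 1/d_i2 = 1/f_2 - 1/d_o2 = 1/10.5 - 1/(47.500) = 0.07419 cm^-1, so d_i2 = 13.480 cm.
m_2 = -(13.480)/(47.500) = -0.2838.
The system's lateral magnification is m_1 m_2 = (2.0000)(-0.2838) = -0.5676.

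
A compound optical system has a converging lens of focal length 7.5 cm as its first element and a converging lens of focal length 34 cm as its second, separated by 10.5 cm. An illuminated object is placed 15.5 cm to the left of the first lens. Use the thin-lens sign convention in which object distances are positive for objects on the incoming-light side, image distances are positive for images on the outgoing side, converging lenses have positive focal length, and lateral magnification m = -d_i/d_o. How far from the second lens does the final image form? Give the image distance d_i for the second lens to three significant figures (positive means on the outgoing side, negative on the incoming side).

3.60 cm

Lens 1: 1/d_i1 = 1/f_1 - 1/d_o1 = 1/7.5 - 1/15.5 = 0.06882 cm^-1, so d_i1 = 14.531 cm.
Since 14.531 cm > 10.5 cm, the first image lies past the second lens and serves as a virtual object: d_o2 = L - d_i1 = -4.031 cm.
Lens 2: 1/d_i2 = 1/f_2 - 1/d_o2 = 1/34 - 1/(-4.031) = 0.27747 cm^-1, so d_i2 = 3.604 cm.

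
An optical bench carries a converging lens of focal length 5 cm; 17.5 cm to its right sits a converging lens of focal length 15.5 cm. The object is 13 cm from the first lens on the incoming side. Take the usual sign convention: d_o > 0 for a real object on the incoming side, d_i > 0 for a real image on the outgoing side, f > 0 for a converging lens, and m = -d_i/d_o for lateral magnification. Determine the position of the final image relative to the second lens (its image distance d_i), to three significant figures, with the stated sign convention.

Applying the thin-lens equation to the first lens, 1/5 = 1/13 + 1/d_i1, which gives d_i1 = 8.125 cm.
Object distance for lens 2: d_o2 = 17.5 - 8.125 = 9.375 cm.
Applying the thin-lens equation again with f_2 = 15.5 cm and d_o2 = 9.375 cm gives d_i2 = -23.724 cm.

-23.7 cm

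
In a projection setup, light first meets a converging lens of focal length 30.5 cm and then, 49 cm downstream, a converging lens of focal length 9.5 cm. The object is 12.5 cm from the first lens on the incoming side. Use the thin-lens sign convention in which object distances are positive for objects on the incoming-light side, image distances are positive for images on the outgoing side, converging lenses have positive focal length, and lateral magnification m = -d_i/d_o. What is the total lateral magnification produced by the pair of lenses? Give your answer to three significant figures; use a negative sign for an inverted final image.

-0.265

Lens 1: 1/d_i1 = 1/f_1 - 1/d_o1 = 1/30.5 - 1/12.5 = -0.04721 cm^-1, so d_i1 = -21.181 cm.
m_1 = -(-21.181)/12.5 = 1.6944.
The intermediate image is virtual, 21.181 cm to the left of lens 1, so d_o2 = L - d_i1 = 49 - (-21.181) = 70.181 cm.
Lens 2: 1/d_i2 = 1/f_2 - 1/d_o2 = 1/9.5 - 1/(70.181) = 0.09101 cm^-1, so d_i2 = 10.987 cm.
m_2 = -(10.987)/(70.181) = -0.1566.
The system's lateral magnification is m_1 m_2 = (1.6944)(-0.1566) = -0.2653.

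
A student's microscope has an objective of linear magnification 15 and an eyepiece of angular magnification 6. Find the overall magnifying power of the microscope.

The overall magnification of a compound microscope is the product of the objective and eyepiece magnifications:
M = M_obj x M_eye = 15 x 6 = 90.

90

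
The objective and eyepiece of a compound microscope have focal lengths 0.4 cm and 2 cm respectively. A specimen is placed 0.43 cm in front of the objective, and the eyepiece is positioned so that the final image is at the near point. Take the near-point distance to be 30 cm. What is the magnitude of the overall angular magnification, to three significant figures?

Objective: 1/d_i = 1/f_obj - 1/d_o = 1/0.4 - 1/0.43 = 0.17442 cm^-1, so d_i = 5.733 cm.
m_obj = -d_i/d_o = -5.733/0.43 = -13.333.
Eyepiece angular magnification (image at near point): M_eye = 1 + D/f_e = 1 + 30/2 = 16.000.
Overall M = m_obj x M_eye = (-13.333)(16.000) = -213.33.
|M| = 213.33.

213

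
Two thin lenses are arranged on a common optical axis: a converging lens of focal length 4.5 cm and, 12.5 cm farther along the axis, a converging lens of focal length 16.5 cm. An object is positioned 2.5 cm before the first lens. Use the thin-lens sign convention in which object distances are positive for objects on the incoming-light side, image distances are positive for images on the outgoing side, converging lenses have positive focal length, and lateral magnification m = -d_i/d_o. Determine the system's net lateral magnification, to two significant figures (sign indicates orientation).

-23

First lens: d_i1 = 1/(1/4.5 - 1/2.5) = -5.625 cm.
m_1 = -(-5.625)/2.5 = 2.2500.
The intermediate image is virtual, 5.625 cm to the left of lens 1, so d_o2 = L - d_i1 = 12.5 - (-5.625) = 18.125 cm.
Second lens: d_i2 = 1/(1/16.5 - 1/(18.125)) = 184.038 cm.
m_2 = -(184.038)/(18.125) = -10.1538.
The system's lateral magnification is m_1 m_2 = (2.2500)(-10.1538) = -22.8462.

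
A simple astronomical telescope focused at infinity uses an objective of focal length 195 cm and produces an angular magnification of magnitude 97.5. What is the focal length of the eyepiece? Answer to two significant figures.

2.0 cm

|M| = f_obj/f_eye, so f_eye = f_obj/|M| = 195/97.5 = 2.000 cm.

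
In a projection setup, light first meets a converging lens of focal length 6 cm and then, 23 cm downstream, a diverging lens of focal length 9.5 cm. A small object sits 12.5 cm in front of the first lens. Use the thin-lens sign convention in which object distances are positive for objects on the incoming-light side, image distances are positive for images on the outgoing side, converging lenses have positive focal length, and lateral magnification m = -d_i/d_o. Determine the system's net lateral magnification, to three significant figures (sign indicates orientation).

-0.418

Lens 1: 1/d_i1 = 1/f_1 - 1/d_o1 = 1/6 - 1/12.5 = 0.08667 cm^-1, so d_i1 = 11.538 cm.
m_1 = -(11.538)/12.5 = -0.9231.
Object distance for lens 2: d_o2 = 23 - 11.538 = 11.462 cm.
Lens 2: 1/d_i2 = 1/f_2 - 1/d_o2 = 1/(-9.5) - 1/(11.462) = -0.19251 cm^-1, so d_i2 = -5.194 cm.
m_2 = -(-5.194)/(11.462) = 0.4532.
The system's lateral magnification is m_1 m_2 = (-0.9231)(0.4532) = -0.4183.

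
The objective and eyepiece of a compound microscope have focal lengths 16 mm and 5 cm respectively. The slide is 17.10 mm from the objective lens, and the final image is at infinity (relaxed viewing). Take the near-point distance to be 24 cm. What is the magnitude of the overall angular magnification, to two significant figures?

Convert to cm: f_obj = 16 mm = 1.6 cm; d_o = 17.10 mm = 1.71 cm.
Objective: 1/d_i = 1/f_obj - 1/d_o = 1/1.6 - 1/1.71 = 0.04020 cm^-1, so d_i = 24.873 cm.
m_obj = -d_i/d_o = -24.873/1.71 = -14.545.
Eyepiece angular magnification (image at infinity): M_eye = D/f_e = 24/5 = 4.800.
Overall M = m_obj x M_eye = (-14.545)(4.800) = -69.82.
|M| = 69.82.

70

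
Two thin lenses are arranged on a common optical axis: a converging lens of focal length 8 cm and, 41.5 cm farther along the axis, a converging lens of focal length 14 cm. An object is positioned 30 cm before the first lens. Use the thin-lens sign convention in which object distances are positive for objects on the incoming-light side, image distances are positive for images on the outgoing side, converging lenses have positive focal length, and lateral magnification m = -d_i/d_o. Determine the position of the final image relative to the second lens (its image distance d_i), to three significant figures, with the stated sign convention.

25.8 cm

Applying the thin-lens equation to the first lens, 1/8 = 1/30 + 1/d_i1, which gives d_i1 = 10.909 cm.
The intermediate image is 10.909 cm to the right of lens 1, so d_o2 = L - d_i1 = 41.5 - 10.909 = 30.591 cm.
Applying the thin-lens equation again with f_2 = 14 cm and d_o2 = 30.591 cm gives d_i2 = 25.814 cm.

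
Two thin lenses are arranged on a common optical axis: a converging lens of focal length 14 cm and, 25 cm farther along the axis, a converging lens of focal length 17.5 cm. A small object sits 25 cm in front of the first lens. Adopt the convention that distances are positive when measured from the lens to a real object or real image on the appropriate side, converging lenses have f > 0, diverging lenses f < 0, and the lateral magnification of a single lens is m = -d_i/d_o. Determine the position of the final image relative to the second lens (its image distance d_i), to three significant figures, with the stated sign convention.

Lens 1: 1/d_i1 = 1/f_1 - 1/d_o1 = 1/14 - 1/25 = 0.03143 cm^-1, so d_i1 = 31.818 cm.
This image would form 31.818 cm past lens 1, i.e. 6.818 cm beyond lens 2, so it is a virtual object for lens 2: d_o2 = 25 - 31.818 = -6.818 cm.
Lens 2: 1/d_i2 = 1/f_2 - 1/d_o2 = 1/17.5 - 1/(-6.818) = 0.20381 cm^-1, so d_i2 = 4.907 cm.

4.91 cm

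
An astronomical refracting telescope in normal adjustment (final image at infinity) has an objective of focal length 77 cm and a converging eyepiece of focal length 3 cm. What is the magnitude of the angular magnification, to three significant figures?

|M| = f_obj/|f_eye| = 77/3 = 25.667.

25.7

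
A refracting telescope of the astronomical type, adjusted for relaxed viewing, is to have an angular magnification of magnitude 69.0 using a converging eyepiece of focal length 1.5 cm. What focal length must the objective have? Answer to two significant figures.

|M| = f_obj/|f_eye|, so f_obj = |M| x |f_eye| = 69.0 x 1.5 = 103.500 cm.

100 cm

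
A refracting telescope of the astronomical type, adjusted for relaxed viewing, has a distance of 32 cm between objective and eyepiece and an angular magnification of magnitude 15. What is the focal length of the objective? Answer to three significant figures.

30.0 cm

In normal adjustment the tube length equals f_obj + f_eye and |M| = f_obj/f_eye.
So f_obj = 15 f_eye and 15 f_eye + f_eye = 32 cm, giving f_eye = 32/16 = 2.000 cm and f_obj = 30.000 cm.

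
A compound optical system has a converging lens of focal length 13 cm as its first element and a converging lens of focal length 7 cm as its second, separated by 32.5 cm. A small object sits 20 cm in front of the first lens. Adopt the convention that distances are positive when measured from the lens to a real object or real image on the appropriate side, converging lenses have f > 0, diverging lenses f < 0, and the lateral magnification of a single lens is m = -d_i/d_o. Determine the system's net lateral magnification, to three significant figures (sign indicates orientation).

-1.12

Lens 1: 1/d_i1 = 1/f_1 - 1/d_o1 = 1/13 - 1/20 = 0.02692 cm^-1, so d_i1 = 37.143 cm.
m_1 = -(37.143)/20 = -1.8571.
Since 37.143 cm > 32.5 cm, the first image lies past the second lens and serves as a virtual object: d_o2 = L - d_i1 = -4.643 cm.
Lens 2: 1/d_i2 = 1/f_2 - 1/d_o2 = 1/7 - 1/(-4.643) = 0.35824 cm^-1, so d_i2 = 2.791 cm.
m_2 = -(2.791)/(-4.643) = 0.6012.
Overall magnification: m = m_1 m_2 = -1.1166.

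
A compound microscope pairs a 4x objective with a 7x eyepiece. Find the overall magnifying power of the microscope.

28

The overall magnification of a compound microscope is the product of the objective and eyepiece magnifications:
M = M_obj x M_eye = 4 x 7 = 28.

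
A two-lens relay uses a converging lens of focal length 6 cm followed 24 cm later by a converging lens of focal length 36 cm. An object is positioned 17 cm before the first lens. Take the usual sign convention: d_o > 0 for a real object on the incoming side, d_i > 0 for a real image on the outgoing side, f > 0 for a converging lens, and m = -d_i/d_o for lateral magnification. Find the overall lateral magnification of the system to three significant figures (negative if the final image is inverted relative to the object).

-0.923

Lens 1: 1/d_i1 = 1/f_1 - 1/d_o1 = 1/6 - 1/17 = 0.10784 cm^-1, so d_i1 = 9.273 cm.
m_1 = -(9.273)/17 = -0.5455.
The intermediate image is 9.273 cm to the right of lens 1, so d_o2 = L - d_i1 = 24 - 9.273 = 14.727 cm.
Lens 2: 1/d_i2 = 1/f_2 - 1/d_o2 = 1/36 - 1/(14.727) = -0.04012 cm^-1, so d_i2 = -24.923 cm.
m_2 = -(-24.923)/(14.727) = 1.6923.
The system's lateral magnification is m_1 m_2 = (-0.5455)(1.6923) = -0.9231.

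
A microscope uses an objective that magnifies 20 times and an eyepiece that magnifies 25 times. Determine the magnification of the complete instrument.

500

The overall magnification of a compound microscope is the product of the objective and eyepiece magnifications:
M = M_obj x M_eye = 20 x 25 = 500.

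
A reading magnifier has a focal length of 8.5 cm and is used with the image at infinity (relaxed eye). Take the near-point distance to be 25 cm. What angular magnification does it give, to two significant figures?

2.9

M = D/f = 25/8.5 = 2.941.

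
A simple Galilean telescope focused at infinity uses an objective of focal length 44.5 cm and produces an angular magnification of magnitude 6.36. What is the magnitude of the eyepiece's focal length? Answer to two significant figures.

|M| = f_obj/|f_eye|, so |f_eye| = f_obj/|M| = 44.5/6.36 = 6.997 cm.
(The eyepiece is diverging, so its signed focal length is -6.997 cm.)

7.0 cm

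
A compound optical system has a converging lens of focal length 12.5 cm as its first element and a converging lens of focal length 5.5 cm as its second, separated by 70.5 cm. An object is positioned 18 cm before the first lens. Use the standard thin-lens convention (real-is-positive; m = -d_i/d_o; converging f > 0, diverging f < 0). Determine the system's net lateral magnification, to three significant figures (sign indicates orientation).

0.519

Lens 1: 1/d_i1 = 1/f_1 - 1/d_o1 = 1/12.5 - 1/18 = 0.02444 cm^-1, so d_i1 = 40.909 cm.
m_1 = -(40.909)/18 = -2.2727.
Object distance for lens 2: d_o2 = 70.5 - 40.909 = 29.591 cm.
Lens 2: 1/d_i2 = 1/f_2 - 1/d_o2 = 1/5.5 - 1/(29.591) = 0.14802 cm^-1, so d_i2 = 6.756 cm.
m_2 = -(6.756)/(29.591) = -0.2283.
The system's lateral magnification is m_1 m_2 = (-2.2727)(-0.2283) = 0.5189.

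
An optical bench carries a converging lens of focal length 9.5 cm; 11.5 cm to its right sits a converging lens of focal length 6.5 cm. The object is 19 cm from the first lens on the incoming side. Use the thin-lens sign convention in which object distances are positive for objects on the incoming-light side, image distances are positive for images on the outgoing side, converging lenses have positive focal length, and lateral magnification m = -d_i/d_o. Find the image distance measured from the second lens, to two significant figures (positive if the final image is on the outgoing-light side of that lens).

3.5 cm

First lens: d_i1 = 1/(1/9.5 - 1/19) = 19.000 cm.
Since 19.000 cm > 11.5 cm, the first image lies past the second lens and serves as a virtual object: d_o2 = L - d_i1 = -7.500 cm.
Second lens: d_i2 = 1/(1/6.5 - 1/(-7.500)) = 3.482 cm.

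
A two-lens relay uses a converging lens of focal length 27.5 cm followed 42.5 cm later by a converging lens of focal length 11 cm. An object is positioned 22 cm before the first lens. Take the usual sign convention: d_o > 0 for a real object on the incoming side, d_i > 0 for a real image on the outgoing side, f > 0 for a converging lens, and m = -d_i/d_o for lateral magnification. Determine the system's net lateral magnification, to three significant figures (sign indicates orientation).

First lens: d_i1 = 1/(1/27.5 - 1/22) = -110.000 cm.
m_1 = -(-110.000)/22 = 5.0000.
The intermediate image is virtual, 110.000 cm to the left of lens 1, so d_o2 = L - d_i1 = 42.5 - (-110.000) = 152.500 cm.
Second lens: d_i2 = 1/(1/11 - 1/(152.500)) = 11.855 cm.
m_2 = -(11.855)/(152.500) = -0.0777.
The system's lateral magnification is m_1 m_2 = (5.0000)(-0.0777) = -0.3887.

-0.389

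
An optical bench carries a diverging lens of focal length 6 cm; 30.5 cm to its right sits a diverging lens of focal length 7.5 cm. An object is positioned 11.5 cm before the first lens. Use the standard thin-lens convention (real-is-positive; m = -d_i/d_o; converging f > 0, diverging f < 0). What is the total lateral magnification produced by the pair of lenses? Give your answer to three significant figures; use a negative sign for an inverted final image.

0.0613

Lens 1: 1/d_i1 = 1/f_1 - 1/d_o1 = 1/(-6) - 1/11.5 = -0.25362 cm^-1, so d_i1 = -3.943 cm.
m_1 = -(-3.943)/11.5 = 0.3429.
With d_i1 < 0 the first image is virtual and lies on the object side; the object distance for lens 2 is d_o2 = 30.5 - (-3.943) = 34.443 cm.
Lens 2: 1/d_i2 = 1/f_2 - 1/d_o2 = 1/(-7.5) - 1/(34.443) = -0.16237 cm^-1, so d_i2 = -6.159 cm.
m_2 = -(-6.159)/(34.443) = 0.1788.
Overall magnification: m = m_1 m_2 = 0.0613.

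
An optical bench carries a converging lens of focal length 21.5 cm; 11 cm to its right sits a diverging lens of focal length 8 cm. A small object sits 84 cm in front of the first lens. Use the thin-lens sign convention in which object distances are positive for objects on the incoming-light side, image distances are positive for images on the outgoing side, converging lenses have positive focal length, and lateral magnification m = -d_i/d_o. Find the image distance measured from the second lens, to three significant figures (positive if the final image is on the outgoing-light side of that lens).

Applying the thin-lens equation to the first lens, 1/21.5 = 1/84 + 1/d_i1, which gives d_i1 = 28.896 cm.
This image would form 28.896 cm past lens 1, i.e. 17.896 cm beyond lens 2, so it is a virtual object for lens 2: d_o2 = 11 - 28.896 = -17.896 cm.
Applying the thin-lens equation again with f_2 = -8 cm and d_o2 = -17.896 cm gives d_i2 = -14.467 cm.

-14.5 cm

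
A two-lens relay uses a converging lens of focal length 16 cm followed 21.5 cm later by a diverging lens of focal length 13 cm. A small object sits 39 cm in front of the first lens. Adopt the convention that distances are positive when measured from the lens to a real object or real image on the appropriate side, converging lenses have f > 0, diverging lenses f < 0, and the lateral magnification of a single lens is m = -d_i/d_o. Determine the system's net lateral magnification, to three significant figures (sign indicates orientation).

-1.23

First lens: d_i1 = 1/(1/16 - 1/39) = 27.130 cm.
m_1 = -(27.130)/39 = -0.6957.
This image would form 27.130 cm past lens 1, i.e. 5.630 cm beyond lens 2, so it is a virtual object for lens 2: d_o2 = 21.5 - 27.130 = -5.630 cm.
Second lens: d_i2 = 1/(1/(-13) - 1/(-5.630)) = 9.932 cm.
m_2 = -(9.932)/(-5.630) = 1.7640.
The system's lateral magnification is m_1 m_2 = (-0.6957)(1.7640) = -1.2271.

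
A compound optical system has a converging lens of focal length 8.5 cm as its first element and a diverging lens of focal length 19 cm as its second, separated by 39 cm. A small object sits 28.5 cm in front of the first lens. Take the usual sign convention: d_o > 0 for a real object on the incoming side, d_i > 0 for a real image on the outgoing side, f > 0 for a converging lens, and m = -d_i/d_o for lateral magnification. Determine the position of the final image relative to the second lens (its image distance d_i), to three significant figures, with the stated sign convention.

-11.1 cm

Applying the thin-lens equation to the first lens, 1/8.5 = 1/28.5 + 1/d_i1, which gives d_i1 = 12.113 cm.
Object distance for lens 2: d_o2 = 39 - 12.113 = 26.887 cm.
Applying the thin-lens equation again with f_2 = -19 cm and d_o2 = 26.887 cm gives d_i2 = -11.133 cm.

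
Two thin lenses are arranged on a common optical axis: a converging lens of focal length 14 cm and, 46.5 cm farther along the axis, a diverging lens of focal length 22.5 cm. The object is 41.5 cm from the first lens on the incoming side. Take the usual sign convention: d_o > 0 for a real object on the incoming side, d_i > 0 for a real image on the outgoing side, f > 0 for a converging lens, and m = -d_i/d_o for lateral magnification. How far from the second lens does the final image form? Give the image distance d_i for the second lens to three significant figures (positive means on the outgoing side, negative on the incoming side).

-11.9 cm

Applying the thin-lens equation to the first lens, 1/14 = 1/41.5 + 1/d_i1, which gives d_i1 = 21.127 cm.
The intermediate image is 21.127 cm to the right of lens 1, so d_o2 = L - d_i1 = 46.5 - 21.127 = 25.373 cm.
Applying the thin-lens equation again with f_2 = -22.5 cm and d_o2 = 25.373 cm gives d_i2 = -11.925 cm.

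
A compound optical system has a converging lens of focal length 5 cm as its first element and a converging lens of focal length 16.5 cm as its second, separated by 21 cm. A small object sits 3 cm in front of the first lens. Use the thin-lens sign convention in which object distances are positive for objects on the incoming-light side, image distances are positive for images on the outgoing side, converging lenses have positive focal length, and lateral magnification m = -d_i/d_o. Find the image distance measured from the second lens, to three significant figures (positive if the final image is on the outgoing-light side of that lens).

39.2 cm

Applying the thin-lens equation to the first lens, 1/5 = 1/3 + 1/d_i1, which gives d_i1 = -7.500 cm.
The intermediate image is virtual, 7.500 cm to the left of lens 1, so d_o2 = L - d_i1 = 21 - (-7.500) = 28.500 cm.
Applying the thin-lens equation again with f_2 = 16.5 cm and d_o2 = 28.500 cm gives d_i2 = 39.187 cm.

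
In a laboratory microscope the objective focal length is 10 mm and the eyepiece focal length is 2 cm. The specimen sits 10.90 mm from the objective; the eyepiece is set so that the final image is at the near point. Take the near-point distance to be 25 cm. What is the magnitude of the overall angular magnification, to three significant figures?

150

Convert to cm: f_obj = 10 mm = 1 cm; d_o = 10.90 mm = 1.09 cm.
Objective: 1/d_i = 1/f_obj - 1/d_o = 1/1 - 1/1.09 = 0.08257 cm^-1, so d_i = 12.111 cm.
m_obj = -d_i/d_o = -12.111/1.09 = -11.111.
Eyepiece angular magnification (image at near point): M_eye = 1 + D/f_e = 1 + 25/2 = 13.500.
Overall M = m_obj x M_eye = (-11.111)(13.500) = -150.00.
|M| = 150.00.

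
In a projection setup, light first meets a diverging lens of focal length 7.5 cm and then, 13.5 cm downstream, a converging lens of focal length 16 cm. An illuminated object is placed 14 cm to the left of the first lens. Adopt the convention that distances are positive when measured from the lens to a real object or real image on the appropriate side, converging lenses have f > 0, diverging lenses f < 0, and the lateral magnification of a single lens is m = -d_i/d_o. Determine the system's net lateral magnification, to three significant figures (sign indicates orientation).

-2.34

Lens 1: 1/d_i1 = 1/f_1 - 1/d_o1 = 1/(-7.5) - 1/14 = -0.20476 cm^-1, so d_i1 = -4.884 cm.
m_1 = -(-4.884)/14 = 0.3488.
With d_i1 < 0 the first image is virtual and lies on the object side; the object distance for lens 2 is d_o2 = 13.5 - (-4.884) = 18.384 cm.
Lens 2: 1/d_i2 = 1/f_2 - 1/d_o2 = 1/16 - 1/(18.384) = 0.00810 cm^-1, so d_i2 = 123.395 cm.
m_2 = -(123.395)/(18.384) = -6.7122.
The system's lateral magnification is m_1 m_2 = (0.3488)(-6.7122) = -2.3415.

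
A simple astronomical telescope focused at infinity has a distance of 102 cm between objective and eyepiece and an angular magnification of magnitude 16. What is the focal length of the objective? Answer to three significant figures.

96.0 cm

In normal adjustment the tube length equals f_obj + f_eye and |M| = f_obj/f_eye.
So f_obj = 16 f_eye and 16 f_eye + f_eye = 102 cm, giving f_eye = 102/17 = 6.000 cm and f_obj = 96.000 cm.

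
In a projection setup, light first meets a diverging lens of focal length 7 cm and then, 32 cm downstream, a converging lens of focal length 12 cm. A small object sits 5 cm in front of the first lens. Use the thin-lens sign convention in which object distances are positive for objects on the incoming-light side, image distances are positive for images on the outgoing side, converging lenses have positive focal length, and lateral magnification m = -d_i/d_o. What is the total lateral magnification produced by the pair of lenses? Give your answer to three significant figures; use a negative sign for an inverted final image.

First lens: d_i1 = 1/(1/(-7) - 1/5) = -2.917 cm.
m_1 = -(-2.917)/5 = 0.5833.
With d_i1 < 0 the first image is virtual and lies on the object side; the object distance for lens 2 is d_o2 = 32 - (-2.917) = 34.917 cm.
Second lens: d_i2 = 1/(1/12 - 1/(34.917)) = 18.284 cm.
m_2 = -(18.284)/(34.917) = -0.5236.
Overall magnification: m = m_1 m_2 = -0.3055.

-0.305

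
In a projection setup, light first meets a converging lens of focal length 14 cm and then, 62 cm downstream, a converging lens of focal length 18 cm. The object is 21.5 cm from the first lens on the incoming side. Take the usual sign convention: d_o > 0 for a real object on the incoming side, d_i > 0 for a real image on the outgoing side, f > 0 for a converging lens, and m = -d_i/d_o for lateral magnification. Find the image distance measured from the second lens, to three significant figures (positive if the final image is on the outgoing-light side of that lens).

Applying the thin-lens equation to the first lens, 1/14 = 1/21.5 + 1/d_i1, which gives d_i1 = 40.133 cm.
That image sits 21.867 cm in front of the second lens, so d_o2 = 21.867 cm.
Applying the thin-lens equation again with f_2 = 18 cm and d_o2 = 21.867 cm gives d_i2 = 101.793 cm.

102 cm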